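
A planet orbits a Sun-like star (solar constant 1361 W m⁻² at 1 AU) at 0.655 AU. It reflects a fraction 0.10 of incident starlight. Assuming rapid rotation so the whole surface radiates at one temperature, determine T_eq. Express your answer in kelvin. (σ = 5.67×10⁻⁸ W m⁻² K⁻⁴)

Flux at 0.655 AU: S = 1361/0.655² = 3170 W m⁻².
Energy balance: absorbed = emitted ⇒ πR²·S(1−A) = 4πR²·σT_eq⁴, so T_eq⁴ = S(1−A)/(4σ).
T_eq = [3170 × 0.90 / (4 × 5.67×10⁻⁸)]^(1/4) = (1.26×10¹⁰)^(1/4) = 335 K.

T_eq ≈ 335 K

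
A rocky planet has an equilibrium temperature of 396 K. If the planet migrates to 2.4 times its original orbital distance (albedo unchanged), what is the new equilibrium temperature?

T_eq ≈ 256 K

T_eq ∝ L^(1/4) · d^(−1/2).
T′ = 396 / 2.4^(1/2) = 256 K.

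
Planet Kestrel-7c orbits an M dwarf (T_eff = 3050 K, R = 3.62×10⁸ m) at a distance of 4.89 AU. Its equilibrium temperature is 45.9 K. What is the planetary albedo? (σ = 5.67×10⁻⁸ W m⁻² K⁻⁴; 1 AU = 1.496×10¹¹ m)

d = 4.89 AU = 7.32×10¹¹ m.
L = 4πR_⋆²σT_⋆⁴ = 4π(3.62×10⁸)² × 5.67×10⁻⁸ × (3050)⁴ = 8.08×10²⁴ W.
S = L/(4πd²) = 1.20 W m⁻².
From T_eq⁴ = S(1−A)/(4σ): 1−A = 4σT_eq⁴/S.
1−A = 4 × 5.67×10⁻⁸ × (45.9)⁴ / 1.20 = 0.838.

A ≈ 0.16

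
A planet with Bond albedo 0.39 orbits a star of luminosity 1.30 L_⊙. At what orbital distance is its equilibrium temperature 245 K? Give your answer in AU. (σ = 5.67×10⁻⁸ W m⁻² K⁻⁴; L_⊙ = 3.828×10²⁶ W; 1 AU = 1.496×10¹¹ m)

L = 1.30 × 3.828×10²⁶ = 4.98×10²⁶ W.
From T_eq⁴ = L(1−A)/(16πσd²): d = √[L(1−A)/(16πσT_eq⁴)].
d = √[4.98×10²⁶ × 0.61 / (16π × 5.67×10⁻⁸ × (245)⁴)] = 1.72×10¹¹ m = 1.15 AU.

d ≈ 1.15 AU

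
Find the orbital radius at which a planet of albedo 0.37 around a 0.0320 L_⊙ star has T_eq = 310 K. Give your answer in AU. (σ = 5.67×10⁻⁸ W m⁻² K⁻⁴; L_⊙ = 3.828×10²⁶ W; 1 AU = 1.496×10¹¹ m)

d ≈ 0.114 AU

L = 0.0320 × 3.828×10²⁶ = 1.22×10²⁵ W.
From T_eq⁴ = L(1−A)/(16πσd²): d = √[L(1−A)/(16πσT_eq⁴)].
d = √[1.22×10²⁵ × 0.63 / (16π × 5.67×10⁻⁸ × (310)⁴)] = 1.71×10¹⁰ m = 0.114 AU.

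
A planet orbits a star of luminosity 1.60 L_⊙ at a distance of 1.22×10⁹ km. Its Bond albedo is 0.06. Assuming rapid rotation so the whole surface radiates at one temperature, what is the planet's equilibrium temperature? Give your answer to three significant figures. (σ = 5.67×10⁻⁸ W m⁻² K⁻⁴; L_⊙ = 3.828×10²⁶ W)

d = 1.22×10⁹ km = 1.22×10¹² m.
L = 1.60 × 3.828×10²⁶ = 6.12×10²⁶ W.
Flux: S = L/(4πd²) = 6.12×10²⁶/(4π×(1.22×10¹²)²) = 32.7 W m⁻².
Energy balance: absorbed = emitted ⇒ πR²·S(1−A) = 4πR²·σT_eq⁴, so T_eq⁴ = S(1−A)/(4σ).
T_eq = [32.7 × 0.94 / (4 × 5.67×10⁻⁸)]^(1/4) = (1.36×10⁸)^(1/4) = 108 K.

T_eq ≈ 108 K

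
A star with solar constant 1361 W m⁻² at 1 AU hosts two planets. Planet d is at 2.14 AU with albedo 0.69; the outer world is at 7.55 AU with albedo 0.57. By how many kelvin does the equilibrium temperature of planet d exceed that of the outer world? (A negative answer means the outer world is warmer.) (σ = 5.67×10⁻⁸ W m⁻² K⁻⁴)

ΔT ≈ 59.9 K

T_eq = [S₀(1−A)/(4σd²)]^(1/4), so T ∝ (1−A)^(1/4) / √d.
T₁ = [1361×0.31/(4×5.67×10⁻⁸×2.14²)]^(1/4) = 141.97 K.
T₂ = [1361×0.43/(4×5.67×10⁻⁸×7.55²)]^(1/4) = 82.03 K.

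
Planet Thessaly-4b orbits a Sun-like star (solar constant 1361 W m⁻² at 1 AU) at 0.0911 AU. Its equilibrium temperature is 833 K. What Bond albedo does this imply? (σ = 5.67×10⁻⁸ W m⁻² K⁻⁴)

A ≈ 0.33

Flux at 0.0911 AU: S = 1361/0.0911² = 1.64×10⁵ W m⁻².
From T_eq⁴ = S(1−A)/(4σ): 1−A = 4σT_eq⁴/S.
1−A = 4 × 5.67×10⁻⁸ × (833)⁴ / 1.64×10⁵ = 0.666.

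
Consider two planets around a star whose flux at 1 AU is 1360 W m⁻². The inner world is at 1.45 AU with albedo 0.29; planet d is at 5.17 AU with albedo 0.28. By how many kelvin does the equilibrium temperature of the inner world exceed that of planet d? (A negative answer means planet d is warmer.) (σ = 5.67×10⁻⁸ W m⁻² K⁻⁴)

ΔT ≈ 99.4 K

T_eq = [S₀(1−A)/(4σd²)]^(1/4), so T ∝ (1−A)^(1/4) / √d.
T₁ = [1360×0.71/(4×5.67×10⁻⁸×1.45²)]^(1/4) = 212.13 K.
T₂ = [1360×0.72/(4×5.67×10⁻⁸×5.17²)]^(1/4) = 112.74 K.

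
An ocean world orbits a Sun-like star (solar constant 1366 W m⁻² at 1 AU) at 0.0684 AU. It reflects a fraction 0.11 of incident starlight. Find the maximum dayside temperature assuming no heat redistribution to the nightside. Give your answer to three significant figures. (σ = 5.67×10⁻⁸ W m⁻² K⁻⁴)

T_ss ≈ 1460 K

Flux at 0.0684 AU: S = 1366/0.0684² = 2.92×10⁵ W m⁻².
With no redistribution each surface element balances locally: S(1−A) = σT⁴.
T = [2.92×10⁵ × 0.89 / 5.67×10⁻⁸]^(1/4) = (4.58×10¹²)^(1/4) = 1460 K.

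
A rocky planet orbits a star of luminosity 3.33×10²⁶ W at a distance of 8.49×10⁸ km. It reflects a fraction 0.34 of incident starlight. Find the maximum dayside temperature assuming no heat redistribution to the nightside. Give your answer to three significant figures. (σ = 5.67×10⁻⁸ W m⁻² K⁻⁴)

d = 8.49×10⁸ km = 8.49×10¹¹ m.
Flux: S = L/(4πd²) = 3.33×10²⁶/(4π×(8.49×10¹¹)²) = 36.8 W m⁻².
With no redistribution each surface element balances locally: S(1−A) = σT⁴.
T = [36.8 × 0.66 / 5.67×10⁻⁸]^(1/4) = (4.28×10⁸)^(1/4) = 144 K.

T_ss ≈ 144 K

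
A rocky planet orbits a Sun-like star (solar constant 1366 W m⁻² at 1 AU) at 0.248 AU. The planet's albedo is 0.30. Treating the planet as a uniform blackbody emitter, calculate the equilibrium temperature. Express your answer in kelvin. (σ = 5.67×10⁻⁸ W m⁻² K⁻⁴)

T_eq ≈ 512 K

Flux at 0.248 AU: S = 1366/0.248² = 2.22×10⁴ W m⁻².
Energy balance: absorbed = emitted ⇒ πR²·S(1−A) = 4πR²·σT_eq⁴, so T_eq⁴ = S(1−A)/(4σ).
T_eq = [2.22×10⁴ × 0.70 / (4 × 5.67×10⁻⁸)]^(1/4) = (6.85×10¹⁰)^(1/4) = 512 K.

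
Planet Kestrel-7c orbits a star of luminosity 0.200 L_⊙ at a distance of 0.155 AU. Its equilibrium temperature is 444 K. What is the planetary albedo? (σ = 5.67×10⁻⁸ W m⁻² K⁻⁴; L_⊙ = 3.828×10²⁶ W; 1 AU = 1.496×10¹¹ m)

d = 0.155 AU = 2.32×10¹⁰ m.
L = 0.200 × 3.828×10²⁶ = 7.66×10²⁵ W.
Flux: S = L/(4πd²) = 7.66×10²⁵/(4π×(2.32×10¹⁰)²) = 1.13×10⁴ W m⁻².
From T_eq⁴ = S(1−A)/(4σ): 1−A = 4σT_eq⁴/S.
1−A = 4 × 5.67×10⁻⁸ × (444)⁴ / 1.13×10⁴ = 0.778.

A ≈ 0.22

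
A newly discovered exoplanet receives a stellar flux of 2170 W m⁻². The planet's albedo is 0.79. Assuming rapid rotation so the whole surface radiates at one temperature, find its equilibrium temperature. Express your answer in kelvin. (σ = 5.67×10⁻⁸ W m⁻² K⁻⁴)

T_eq ≈ 212 K

Energy balance: absorbed = emitted ⇒ πR²·S(1−A) = 4πR²·σT_eq⁴, so T_eq⁴ = S(1−A)/(4σ).
T_eq = [2170 × 0.21 / (4 × 5.67×10⁻⁸)]^(1/4) = (2.01×10⁹)^(1/4) = 212 K.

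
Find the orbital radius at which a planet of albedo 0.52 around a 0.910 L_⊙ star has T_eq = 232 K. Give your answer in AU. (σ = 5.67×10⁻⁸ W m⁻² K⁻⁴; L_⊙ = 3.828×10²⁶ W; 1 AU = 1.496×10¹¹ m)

L = 0.910 × 3.828×10²⁶ = 3.48×10²⁶ W.
From T_eq⁴ = L(1−A)/(16πσd²): d = √[L(1−A)/(16πσT_eq⁴)].
d = √[3.48×10²⁶ × 0.48 / (16π × 5.67×10⁻⁸ × (232)⁴)] = 1.42×10¹¹ m = 0.951 AU.

d ≈ 0.951 AU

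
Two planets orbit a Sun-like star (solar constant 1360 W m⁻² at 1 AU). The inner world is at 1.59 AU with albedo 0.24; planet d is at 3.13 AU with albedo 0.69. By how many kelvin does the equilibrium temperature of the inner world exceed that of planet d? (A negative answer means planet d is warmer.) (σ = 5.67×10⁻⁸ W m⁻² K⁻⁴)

ΔT ≈ 88.7 K

T_eq = [S₀(1−A)/(4σd²)]^(1/4), so T ∝ (1−A)^(1/4) / √d.
T₁ = [1360×0.76/(4×5.67×10⁻⁸×1.59²)]^(1/4) = 206.05 K.
T₂ = [1360×0.31/(4×5.67×10⁻⁸×3.13²)]^(1/4) = 117.37 K.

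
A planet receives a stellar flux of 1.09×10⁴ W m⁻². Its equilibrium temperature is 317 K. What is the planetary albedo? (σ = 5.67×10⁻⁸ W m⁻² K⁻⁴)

From T_eq⁴ = S(1−A)/(4σ): 1−A = 4σT_eq⁴/S.
1−A = 4 × 5.67×10⁻⁸ × (317)⁴ / 1.09×10⁴ = 0.210.

A ≈ 0.79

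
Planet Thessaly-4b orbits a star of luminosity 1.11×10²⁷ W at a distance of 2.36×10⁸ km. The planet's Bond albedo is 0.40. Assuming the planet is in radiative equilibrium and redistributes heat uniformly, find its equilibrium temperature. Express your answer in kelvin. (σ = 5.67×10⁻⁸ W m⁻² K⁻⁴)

T_eq ≈ 255 K

d = 2.36×10⁸ km = 2.36×10¹¹ m.
Flux: S = L/(4πd²) = 1.11×10²⁷/(4π×(2.36×10¹¹)²) = 1590 W m⁻².
Energy balance: absorbed = emitted ⇒ πR²·S(1−A) = 4πR²·σT_eq⁴, so T_eq⁴ = S(1−A)/(4σ).
T_eq = [1590 × 0.60 / (4 × 5.67×10⁻⁸)]^(1/4) = (4.20×10⁹)^(1/4) = 255 K.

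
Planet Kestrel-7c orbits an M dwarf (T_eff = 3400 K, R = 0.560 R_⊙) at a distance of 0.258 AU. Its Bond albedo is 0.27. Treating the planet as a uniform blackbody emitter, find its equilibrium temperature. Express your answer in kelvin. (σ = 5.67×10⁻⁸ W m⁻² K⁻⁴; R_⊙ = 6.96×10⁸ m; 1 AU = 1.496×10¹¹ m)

T_eq ≈ 223 K

R_⋆ = 0.560 × 6.96×10⁸ = 3.90×10⁸ m.
d = 0.258 AU = 3.86×10¹⁰ m.
L = 4πR_⋆²σT_⋆⁴ = 4π(3.90×10⁸)² × 5.67×10⁻⁸ × (3400)⁴ = 1.45×10²⁵ W.
S = L/(4πd²) = 773 W m⁻².
Energy balance: absorbed = emitted ⇒ πR²·S(1−A) = 4πR²·σT_eq⁴, so T_eq⁴ = S(1−A)/(4σ).
T_eq = [773 × 0.73 / (4 × 5.67×10⁻⁸)]^(1/4) = (2.49×10⁹)^(1/4) = 223 K.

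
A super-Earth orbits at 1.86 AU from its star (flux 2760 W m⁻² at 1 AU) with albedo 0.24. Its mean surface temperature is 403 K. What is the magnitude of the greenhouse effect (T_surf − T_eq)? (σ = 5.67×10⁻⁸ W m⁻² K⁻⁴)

S = 2760/1.86² = 797.8 W m⁻².
T_eq = [S(1−A)/(4σ)]^(1/4) = [797.8×0.76/(4×5.67×10⁻⁸)]^(1/4) = 227.4 K.
ΔT = T_surf − T_eq = 403 − 227.4.

ΔT ≈ 175.6 K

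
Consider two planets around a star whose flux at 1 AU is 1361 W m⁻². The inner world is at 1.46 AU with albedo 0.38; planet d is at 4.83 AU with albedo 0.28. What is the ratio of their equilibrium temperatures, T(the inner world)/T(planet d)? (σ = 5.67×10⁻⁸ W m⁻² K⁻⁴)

T₁/T₂ ≈ 1.752

T_eq = [S₀(1−A)/(4σd²)]^(1/4), so T ∝ (1−A)^(1/4) / √d.
T₁ = [1361×0.62/(4×5.67×10⁻⁸×1.46²)]^(1/4) = 204.40 K.
T₂ = [1361×0.72/(4×5.67×10⁻⁸×4.83²)]^(1/4) = 116.66 K.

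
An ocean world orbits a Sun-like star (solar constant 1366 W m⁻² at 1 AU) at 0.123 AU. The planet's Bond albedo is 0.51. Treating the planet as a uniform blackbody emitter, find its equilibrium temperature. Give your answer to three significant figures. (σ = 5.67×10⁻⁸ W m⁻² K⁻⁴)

Flux at 0.123 AU: S = 1366/0.123² = 9.03×10⁴ W m⁻².
Energy balance: absorbed = emitted ⇒ πR²·S(1−A) = 4πR²·σT_eq⁴, so T_eq⁴ = S(1−A)/(4σ).
T_eq = [9.03×10⁴ × 0.49 / (4 × 5.67×10⁻⁸)]^(1/4) = (1.95×10¹¹)^(1/4) = 665 K.

T_eq ≈ 665 K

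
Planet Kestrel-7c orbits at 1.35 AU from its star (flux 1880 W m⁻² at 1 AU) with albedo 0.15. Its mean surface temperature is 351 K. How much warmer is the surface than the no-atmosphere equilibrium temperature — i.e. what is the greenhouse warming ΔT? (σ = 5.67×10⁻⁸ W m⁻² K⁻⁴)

ΔT ≈ 101.6 K

S = 1880/1.35² = 1032 W m⁻².
T_eq = [S(1−A)/(4σ)]^(1/4) = [1032×0.85/(4×5.67×10⁻⁸)]^(1/4) = 249.4 K.
ΔT = T_surf − T_eq = 351 − 249.4.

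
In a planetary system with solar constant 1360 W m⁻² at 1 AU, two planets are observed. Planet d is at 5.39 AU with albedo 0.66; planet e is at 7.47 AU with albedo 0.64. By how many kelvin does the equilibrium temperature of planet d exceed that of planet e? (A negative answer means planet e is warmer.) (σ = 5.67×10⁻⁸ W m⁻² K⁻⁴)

ΔT ≈ 12.7 K

T_eq = [S₀(1−A)/(4σd²)]^(1/4), so T ∝ (1−A)^(1/4) / √d.
T₁ = [1360×0.34/(4×5.67×10⁻⁸×5.39²)]^(1/4) = 91.53 K.
T₂ = [1360×0.36/(4×5.67×10⁻⁸×7.47²)]^(1/4) = 78.87 K.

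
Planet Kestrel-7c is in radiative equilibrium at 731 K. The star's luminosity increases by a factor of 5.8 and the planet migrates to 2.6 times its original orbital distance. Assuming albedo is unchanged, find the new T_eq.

T_eq ≈ 704 K

T_eq ∝ L^(1/4) · d^(−1/2).
T′ = 731 × 5.8^(1/4) / 2.6^(1/2) = 704 K.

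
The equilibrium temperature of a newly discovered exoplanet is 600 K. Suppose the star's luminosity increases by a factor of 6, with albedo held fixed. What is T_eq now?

T_eq ∝ L^(1/4) · d^(−1/2).
T′ = 600 × 6^(1/4) = 939 K.

T_eq ≈ 939 K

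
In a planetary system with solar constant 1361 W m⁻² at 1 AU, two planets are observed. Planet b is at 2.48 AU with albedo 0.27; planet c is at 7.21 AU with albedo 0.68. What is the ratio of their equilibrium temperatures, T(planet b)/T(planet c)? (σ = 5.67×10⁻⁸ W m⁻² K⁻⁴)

T₁/T₂ ≈ 2.095

T_eq = [S₀(1−A)/(4σd²)]^(1/4), so T ∝ (1−A)^(1/4) / √d.
T₁ = [1361×0.73/(4×5.67×10⁻⁸×2.48²)]^(1/4) = 163.36 K.
T₂ = [1361×0.32/(4×5.67×10⁻⁸×7.21²)]^(1/4) = 77.96 K.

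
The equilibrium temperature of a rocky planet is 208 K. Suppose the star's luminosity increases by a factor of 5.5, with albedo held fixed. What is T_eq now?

T_eq ∝ L^(1/4) · d^(−1/2).
T′ = 208 × 5.5^(1/4) = 319 K.

T_eq ≈ 319 K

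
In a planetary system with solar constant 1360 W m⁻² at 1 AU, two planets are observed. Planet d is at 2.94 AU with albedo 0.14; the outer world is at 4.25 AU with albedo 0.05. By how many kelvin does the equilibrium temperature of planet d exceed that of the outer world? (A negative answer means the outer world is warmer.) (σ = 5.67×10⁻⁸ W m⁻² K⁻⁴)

ΔT ≈ 23.0 K

T_eq = [S₀(1−A)/(4σd²)]^(1/4), so T ∝ (1−A)^(1/4) / √d.
T₁ = [1360×0.86/(4×5.67×10⁻⁸×2.94²)]^(1/4) = 156.29 K.
T₂ = [1360×0.95/(4×5.67×10⁻⁸×4.25²)]^(1/4) = 133.26 K.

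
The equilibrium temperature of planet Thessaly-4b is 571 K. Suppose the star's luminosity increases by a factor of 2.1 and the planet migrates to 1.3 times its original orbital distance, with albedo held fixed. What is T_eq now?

T_eq ≈ 603 K

T_eq ∝ L^(1/4) · d^(−1/2).
T′ = 571 × 2.1^(1/4) / 1.3^(1/2) = 603 K.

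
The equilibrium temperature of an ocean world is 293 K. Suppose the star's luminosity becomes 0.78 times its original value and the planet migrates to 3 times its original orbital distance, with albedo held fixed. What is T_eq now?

T_eq ≈ 159 K

T_eq ∝ L^(1/4) · d^(−1/2).
T′ = 293 × 0.78^(1/4) / 3^(1/2) = 159 K.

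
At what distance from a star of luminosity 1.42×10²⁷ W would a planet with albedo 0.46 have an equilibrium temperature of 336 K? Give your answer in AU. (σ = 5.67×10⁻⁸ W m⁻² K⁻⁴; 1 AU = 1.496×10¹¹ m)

From T_eq⁴ = L(1−A)/(16πσd²): d = √[L(1−A)/(16πσT_eq⁴)].
d = √[1.42×10²⁷ × 0.54 / (16π × 5.67×10⁻⁸ × (336)⁴)] = 1.45×10¹¹ m = 0.971 AU.

d ≈ 0.971 AU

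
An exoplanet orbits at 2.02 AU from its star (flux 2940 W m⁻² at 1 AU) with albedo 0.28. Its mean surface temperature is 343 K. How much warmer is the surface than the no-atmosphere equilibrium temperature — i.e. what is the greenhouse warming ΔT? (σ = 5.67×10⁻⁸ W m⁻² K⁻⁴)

ΔT ≈ 124.3 K

S = 2940/2.02² = 720.5 W m⁻².
T_eq = [S(1−A)/(4σ)]^(1/4) = [720.5×0.72/(4×5.67×10⁻⁸)]^(1/4) = 218.7 K.
ΔT = T_surf − T_eq = 343 − 218.7.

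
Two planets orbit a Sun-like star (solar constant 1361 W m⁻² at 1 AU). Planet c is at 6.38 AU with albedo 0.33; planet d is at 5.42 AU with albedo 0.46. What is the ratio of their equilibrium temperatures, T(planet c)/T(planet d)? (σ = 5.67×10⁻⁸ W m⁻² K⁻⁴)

T₁/T₂ ≈ 0.973

T_eq = [S₀(1−A)/(4σd²)]^(1/4), so T ∝ (1−A)^(1/4) / √d.
T₁ = [1361×0.67/(4×5.67×10⁻⁸×6.38²)]^(1/4) = 99.69 K.
T₂ = [1361×0.54/(4×5.67×10⁻⁸×5.42²)]^(1/4) = 102.48 K.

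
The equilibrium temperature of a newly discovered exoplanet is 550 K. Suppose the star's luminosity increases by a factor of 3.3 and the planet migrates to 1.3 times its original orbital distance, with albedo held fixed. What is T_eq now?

T_eq ∝ L^(1/4) · d^(−1/2).
T′ = 550 × 3.3^(1/4) / 1.3^(1/2) = 650 K.

T_eq ≈ 650 K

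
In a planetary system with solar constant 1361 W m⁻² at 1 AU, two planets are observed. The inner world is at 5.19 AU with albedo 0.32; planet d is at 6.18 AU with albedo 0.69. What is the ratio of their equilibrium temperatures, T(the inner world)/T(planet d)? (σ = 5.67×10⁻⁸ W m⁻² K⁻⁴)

T_eq = [S₀(1−A)/(4σd²)]^(1/4), so T ∝ (1−A)^(1/4) / √d.
T₁ = [1361×0.68/(4×5.67×10⁻⁸×5.19²)]^(1/4) = 110.94 K.
T₂ = [1361×0.31/(4×5.67×10⁻⁸×6.18²)]^(1/4) = 83.54 K.

T₁/T₂ ≈ 1.328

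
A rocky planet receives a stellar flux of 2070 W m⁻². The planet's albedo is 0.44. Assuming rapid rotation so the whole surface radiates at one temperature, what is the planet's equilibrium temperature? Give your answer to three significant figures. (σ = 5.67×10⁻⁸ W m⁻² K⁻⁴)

T_eq ≈ 267 K

Energy balance: absorbed = emitted ⇒ πR²·S(1−A) = 4πR²·σT_eq⁴, so T_eq⁴ = S(1−A)/(4σ).
T_eq = [2070 × 0.56 / (4 × 5.67×10⁻⁸)]^(1/4) = (5.11×10⁹)^(1/4) = 267 K.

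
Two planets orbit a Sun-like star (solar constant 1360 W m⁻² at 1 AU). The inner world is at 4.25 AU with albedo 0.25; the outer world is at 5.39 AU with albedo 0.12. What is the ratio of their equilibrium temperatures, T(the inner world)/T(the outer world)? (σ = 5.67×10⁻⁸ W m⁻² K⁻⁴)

T₁/T₂ ≈ 1.082

T_eq = [S₀(1−A)/(4σd²)]^(1/4), so T ∝ (1−A)^(1/4) / √d.
T₁ = [1360×0.75/(4×5.67×10⁻⁸×4.25²)]^(1/4) = 125.62 K.
T₂ = [1360×0.88/(4×5.67×10⁻⁸×5.39²)]^(1/4) = 116.09 K.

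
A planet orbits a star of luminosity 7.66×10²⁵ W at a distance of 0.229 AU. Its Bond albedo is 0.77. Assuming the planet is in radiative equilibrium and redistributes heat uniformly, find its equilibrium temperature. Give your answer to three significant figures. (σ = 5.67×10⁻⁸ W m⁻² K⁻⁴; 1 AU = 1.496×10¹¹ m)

T_eq ≈ 269 K

d = 0.229 AU = 3.43×10¹⁰ m.
Flux: S = L/(4πd²) = 7.66×10²⁵/(4π×(3.43×10¹⁰)²) = 5190 W m⁻².
Energy balance: absorbed = emitted ⇒ πR²·S(1−A) = 4πR²·σT_eq⁴, so T_eq⁴ = S(1−A)/(4σ).
T_eq = [5190 × 0.23 / (4 × 5.67×10⁻⁸)]^(1/4) = (5.27×10⁹)^(1/4) = 269 K.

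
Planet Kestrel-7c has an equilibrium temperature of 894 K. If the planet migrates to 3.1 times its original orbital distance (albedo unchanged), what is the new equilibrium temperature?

T_eq ∝ L^(1/4) · d^(−1/2).
T′ = 894 / 3.1^(1/2) = 508 K.

T_eq ≈ 508 K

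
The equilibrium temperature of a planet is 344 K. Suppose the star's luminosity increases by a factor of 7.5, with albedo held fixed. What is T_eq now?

T_eq ≈ 569 K

T_eq ∝ L^(1/4) · d^(−1/2).
T′ = 344 × 7.5^(1/4) = 569 K.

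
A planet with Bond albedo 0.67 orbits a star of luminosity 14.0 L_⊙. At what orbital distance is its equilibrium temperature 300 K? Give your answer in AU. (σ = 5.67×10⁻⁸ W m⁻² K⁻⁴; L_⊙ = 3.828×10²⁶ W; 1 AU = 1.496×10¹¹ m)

d ≈ 1.85 AU

L = 14.0 × 3.828×10²⁶ = 5.36×10²⁷ W.
From T_eq⁴ = L(1−A)/(16πσd²): d = √[L(1−A)/(16πσT_eq⁴)].
d = √[5.36×10²⁷ × 0.33 / (16π × 5.67×10⁻⁸ × (300)⁴)] = 2.77×10¹¹ m = 1.85 AU.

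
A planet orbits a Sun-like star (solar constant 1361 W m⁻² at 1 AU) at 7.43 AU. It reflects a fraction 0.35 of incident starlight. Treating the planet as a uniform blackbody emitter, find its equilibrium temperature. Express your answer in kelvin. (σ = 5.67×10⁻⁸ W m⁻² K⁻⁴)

T_eq ≈ 91.7 K

Flux at 7.43 AU: S = 1361/7.43² = 24.7 W m⁻².
Energy balance: absorbed = emitted ⇒ πR²·S(1−A) = 4πR²·σT_eq⁴, so T_eq⁴ = S(1−A)/(4σ).
T_eq = [24.7 × 0.65 / (4 × 5.67×10⁻⁸)]^(1/4) = (7.07×10⁷)^(1/4) = 91.7 K.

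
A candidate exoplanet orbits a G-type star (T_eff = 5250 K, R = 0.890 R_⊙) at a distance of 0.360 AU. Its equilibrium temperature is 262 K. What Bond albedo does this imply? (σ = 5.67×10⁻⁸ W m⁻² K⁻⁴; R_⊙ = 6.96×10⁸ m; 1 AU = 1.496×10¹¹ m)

A ≈ 0.81

R_⋆ = 0.890 × 6.96×10⁸ = 6.19×10⁸ m.
d = 0.360 AU = 5.39×10¹⁰ m.
L = 4πR_⋆²σT_⋆⁴ = 4π(6.19×10⁸)² × 5.67×10⁻⁸ × (5250)⁴ = 2.08×10²⁶ W.
S = L/(4πd²) = 5700 W m⁻².
From T_eq⁴ = S(1−A)/(4σ): 1−A = 4σT_eq⁴/S.
1−A = 4 × 5.67×10⁻⁸ × (262)⁴ / 5700 = 0.188.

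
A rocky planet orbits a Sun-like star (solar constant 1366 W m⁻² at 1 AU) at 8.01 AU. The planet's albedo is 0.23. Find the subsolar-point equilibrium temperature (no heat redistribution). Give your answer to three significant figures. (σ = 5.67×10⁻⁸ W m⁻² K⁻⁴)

T_ss ≈ 130 K

Flux at 8.01 AU: S = 1366/8.01² = 21.3 W m⁻².
At the subsolar point the surface absorbs S(1−A) and emits σT⁴ per unit area — no factor of 4, since only the local patch is in balance.
T = [21.3 × 0.77 / 5.67×10⁻⁸]^(1/4) = (2.89×10⁸)^(1/4) = 130 K.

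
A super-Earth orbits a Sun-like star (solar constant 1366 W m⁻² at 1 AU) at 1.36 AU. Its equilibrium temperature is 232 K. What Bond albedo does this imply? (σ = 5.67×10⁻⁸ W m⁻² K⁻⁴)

Flux at 1.36 AU: S = 1366/1.36² = 739 W m⁻².
From T_eq⁴ = S(1−A)/(4σ): 1−A = 4σT_eq⁴/S.
1−A = 4 × 5.67×10⁻⁸ × (232)⁴ / 739 = 0.890.

A ≈ 0.11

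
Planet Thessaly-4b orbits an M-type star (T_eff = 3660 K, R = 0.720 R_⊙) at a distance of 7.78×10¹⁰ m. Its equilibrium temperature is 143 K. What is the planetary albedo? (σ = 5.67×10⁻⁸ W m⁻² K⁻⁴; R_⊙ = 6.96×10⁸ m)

A ≈ 0.78

R_⋆ = 0.720 × 6.96×10⁸ = 5.01×10⁸ m.
L = 4πR_⋆²σT_⋆⁴ = 4π(5.01×10⁸)² × 5.67×10⁻⁸ × (3660)⁴ = 3.21×10²⁵ W.
S = L/(4πd²) = 422 W m⁻².
From T_eq⁴ = S(1−A)/(4σ): 1−A = 4σT_eq⁴/S.
1−A = 4 × 5.67×10⁻⁸ × (143)⁴ / 422 = 0.225.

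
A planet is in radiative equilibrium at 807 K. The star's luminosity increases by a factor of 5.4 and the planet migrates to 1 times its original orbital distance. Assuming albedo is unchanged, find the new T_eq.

T_eq ∝ L^(1/4) · d^(−1/2).
T′ = 807 × 5.4^(1/4) / 1^(1/2) = 1230 K.

T_eq ≈ 1230 K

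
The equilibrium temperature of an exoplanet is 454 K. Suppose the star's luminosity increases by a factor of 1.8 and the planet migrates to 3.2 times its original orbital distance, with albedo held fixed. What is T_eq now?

T_eq ≈ 294 K

T_eq ∝ L^(1/4) · d^(−1/2).
T′ = 454 × 1.8^(1/4) / 3.2^(1/2) = 294 K.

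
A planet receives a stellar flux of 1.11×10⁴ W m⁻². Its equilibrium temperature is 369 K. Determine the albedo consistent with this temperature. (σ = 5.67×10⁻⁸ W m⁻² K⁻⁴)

A ≈ 0.62

From T_eq⁴ = S(1−A)/(4σ): 1−A = 4σT_eq⁴/S.
1−A = 4 × 5.67×10⁻⁸ × (369)⁴ / 1.11×10⁴ = 0.379.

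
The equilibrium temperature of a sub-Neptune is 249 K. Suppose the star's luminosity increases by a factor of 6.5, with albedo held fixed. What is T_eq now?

T_eq ≈ 398 K

T_eq ∝ L^(1/4) · d^(−1/2).
T′ = 249 × 6.5^(1/4) = 398 K.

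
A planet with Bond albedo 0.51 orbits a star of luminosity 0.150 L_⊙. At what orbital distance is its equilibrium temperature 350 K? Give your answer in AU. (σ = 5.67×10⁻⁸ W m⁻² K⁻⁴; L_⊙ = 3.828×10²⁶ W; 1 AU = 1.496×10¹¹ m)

d ≈ 0.171 AU

L = 0.150 × 3.828×10²⁶ = 5.74×10²⁵ W.
From T_eq⁴ = L(1−A)/(16πσd²): d = √[L(1−A)/(16πσT_eq⁴)].
d = √[5.74×10²⁵ × 0.49 / (16π × 5.67×10⁻⁸ × (350)⁴)] = 2.56×10¹⁰ m = 0.171 AU.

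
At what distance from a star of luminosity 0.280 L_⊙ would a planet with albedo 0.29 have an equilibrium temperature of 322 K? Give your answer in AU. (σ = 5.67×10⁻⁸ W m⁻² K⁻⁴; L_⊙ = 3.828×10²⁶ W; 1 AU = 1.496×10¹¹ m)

L = 0.280 × 3.828×10²⁶ = 1.07×10²⁶ W.
From T_eq⁴ = L(1−A)/(16πσd²): d = √[L(1−A)/(16πσT_eq⁴)].
d = √[1.07×10²⁶ × 0.71 / (16π × 5.67×10⁻⁸ × (322)⁴)] = 4.98×10¹⁰ m = 0.333 AU.

d ≈ 0.333 AU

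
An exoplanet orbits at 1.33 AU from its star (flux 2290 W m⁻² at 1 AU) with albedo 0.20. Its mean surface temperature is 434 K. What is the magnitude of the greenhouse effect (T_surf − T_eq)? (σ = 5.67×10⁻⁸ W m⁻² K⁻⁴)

ΔT ≈ 174.0 K

S = 2290/1.33² = 1295 W m⁻².
T_eq = [S(1−A)/(4σ)]^(1/4) = [1295×0.80/(4×5.67×10⁻⁸)]^(1/4) = 260.0 K.
ΔT = T_surf − T_eq = 434 − 260.0.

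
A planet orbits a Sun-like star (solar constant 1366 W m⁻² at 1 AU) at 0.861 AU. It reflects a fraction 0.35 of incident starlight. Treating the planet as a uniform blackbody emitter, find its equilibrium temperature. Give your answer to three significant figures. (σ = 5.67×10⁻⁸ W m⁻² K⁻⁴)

T_eq ≈ 270 K

Flux at 0.861 AU: S = 1366/0.861² = 1840 W m⁻².
Energy balance: absorbed = emitted ⇒ πR²·S(1−A) = 4πR²·σT_eq⁴, so T_eq⁴ = S(1−A)/(4σ).
T_eq = [1840 × 0.65 / (4 × 5.67×10⁻⁸)]^(1/4) = (5.28×10⁹)^(1/4) = 270 K.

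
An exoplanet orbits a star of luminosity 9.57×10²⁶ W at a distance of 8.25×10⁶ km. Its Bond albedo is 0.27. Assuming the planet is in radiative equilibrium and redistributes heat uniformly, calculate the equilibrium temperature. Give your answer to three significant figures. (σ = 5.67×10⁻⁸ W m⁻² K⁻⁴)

d = 8.25×10⁶ km = 8.25×10⁹ m.
Flux: S = L/(4πd²) = 9.57×10²⁶/(4π×(8.25×10⁹)²) = 1.12×10⁶ W m⁻².
Energy balance: absorbed = emitted ⇒ πR²·S(1−A) = 4πR²·σT_eq⁴, so T_eq⁴ = S(1−A)/(4σ).
T_eq = [1.12×10⁶ × 0.73 / (4 × 5.67×10⁻⁸)]^(1/4) = (3.60×10¹²)^(1/4) = 1380 K.

T_eq ≈ 1380 K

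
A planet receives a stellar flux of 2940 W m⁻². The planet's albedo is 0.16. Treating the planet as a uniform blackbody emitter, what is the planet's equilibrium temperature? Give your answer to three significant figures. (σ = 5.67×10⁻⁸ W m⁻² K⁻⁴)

Energy balance: absorbed = emitted ⇒ πR²·S(1−A) = 4πR²·σT_eq⁴, so T_eq⁴ = S(1−A)/(4σ).
T_eq = [2940 × 0.84 / (4 × 5.67×10⁻⁸)]^(1/4) = (1.09×10¹⁰)^(1/4) = 323 K.

T_eq ≈ 323 K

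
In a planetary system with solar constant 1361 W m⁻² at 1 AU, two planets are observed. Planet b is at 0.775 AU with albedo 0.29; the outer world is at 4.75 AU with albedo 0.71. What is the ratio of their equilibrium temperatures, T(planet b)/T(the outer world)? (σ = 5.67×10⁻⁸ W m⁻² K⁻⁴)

T₁/T₂ ≈ 3.097

T_eq = [S₀(1−A)/(4σd²)]^(1/4), so T ∝ (1−A)^(1/4) / √d.
T₁ = [1361×0.71/(4×5.67×10⁻⁸×0.775²)]^(1/4) = 290.21 K.
T₂ = [1361×0.29/(4×5.67×10⁻⁸×4.75²)]^(1/4) = 93.71 K.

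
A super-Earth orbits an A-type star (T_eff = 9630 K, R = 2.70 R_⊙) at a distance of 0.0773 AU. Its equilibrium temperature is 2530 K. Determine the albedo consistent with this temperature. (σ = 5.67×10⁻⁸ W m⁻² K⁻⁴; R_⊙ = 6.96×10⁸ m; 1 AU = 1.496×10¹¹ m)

R_⋆ = 2.70 × 6.96×10⁸ = 1.88×10⁹ m.
d = 0.0773 AU = 1.16×10¹⁰ m.
L = 4πR_⋆²σT_⋆⁴ = 4π(1.88×10⁹)² × 5.67×10⁻⁸ × (9630)⁴ = 2.16×10²⁸ W.
S = L/(4πd²) = 1.29×10⁷ W m⁻².
From T_eq⁴ = S(1−A)/(4σ): 1−A = 4σT_eq⁴/S.
1−A = 4 × 5.67×10⁻⁸ × (2530)⁴ / 1.29×10⁷ = 0.722.

A ≈ 0.28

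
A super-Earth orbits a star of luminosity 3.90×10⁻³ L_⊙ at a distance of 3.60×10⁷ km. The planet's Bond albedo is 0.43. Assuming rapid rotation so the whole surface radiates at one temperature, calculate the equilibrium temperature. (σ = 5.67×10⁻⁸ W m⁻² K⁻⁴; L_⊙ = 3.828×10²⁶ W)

T_eq ≈ 123 K

d = 3.60×10⁷ km = 3.60×10¹⁰ m.
L = 3.90×10⁻³ × 3.828×10²⁶ = 1.49×10²⁴ W.
Flux: S = L/(4πd²) = 1.49×10²⁴/(4π×(3.60×10¹⁰)²) = 91.7 W m⁻².
Energy balance: absorbed = emitted ⇒ πR²·S(1−A) = 4πR²·σT_eq⁴, so T_eq⁴ = S(1−A)/(4σ).
T_eq = [91.7 × 0.57 / (4 × 5.67×10⁻⁸)]^(1/4) = (2.30×10⁸)^(1/4) = 123 K.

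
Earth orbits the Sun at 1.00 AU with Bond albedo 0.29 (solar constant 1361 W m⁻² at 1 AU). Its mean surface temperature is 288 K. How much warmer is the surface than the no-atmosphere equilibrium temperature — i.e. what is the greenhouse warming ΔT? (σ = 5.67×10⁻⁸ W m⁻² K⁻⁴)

ΔT ≈ 32.5 K

S = 1361/1.00² = 1361 W m⁻².
T_eq = [S(1−A)/(4σ)]^(1/4) = [1361×0.71/(4×5.67×10⁻⁸)]^(1/4) = 255.5 K.
ΔT = T_surf − T_eq = 288 − 255.5.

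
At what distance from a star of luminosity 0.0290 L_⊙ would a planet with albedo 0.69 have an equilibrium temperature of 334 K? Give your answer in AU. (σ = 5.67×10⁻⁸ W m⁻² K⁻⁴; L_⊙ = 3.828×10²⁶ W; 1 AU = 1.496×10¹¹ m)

d ≈ 0.0658 AU

L = 0.0290 × 3.828×10²⁶ = 1.11×10²⁵ W.
From T_eq⁴ = L(1−A)/(16πσd²): d = √[L(1−A)/(16πσT_eq⁴)].
d = √[1.11×10²⁵ × 0.31 / (16π × 5.67×10⁻⁸ × (334)⁴)] = 9.85×10⁹ m = 0.0658 AU.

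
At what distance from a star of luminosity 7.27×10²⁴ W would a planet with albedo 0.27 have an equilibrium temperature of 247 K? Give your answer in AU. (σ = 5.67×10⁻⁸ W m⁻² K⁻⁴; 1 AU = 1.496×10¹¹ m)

From T_eq⁴ = L(1−A)/(16πσd²): d = √[L(1−A)/(16πσT_eq⁴)].
d = √[7.27×10²⁴ × 0.73 / (16π × 5.67×10⁻⁸ × (247)⁴)] = 2.24×10¹⁰ m = 0.150 AU.

d ≈ 0.150 AU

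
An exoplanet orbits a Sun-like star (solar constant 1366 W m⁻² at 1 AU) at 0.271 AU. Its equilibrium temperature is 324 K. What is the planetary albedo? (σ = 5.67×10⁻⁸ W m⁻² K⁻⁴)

Flux at 0.271 AU: S = 1366/0.271² = 1.86×10⁴ W m⁻².
From T_eq⁴ = S(1−A)/(4σ): 1−A = 4σT_eq⁴/S.
1−A = 4 × 5.67×10⁻⁸ × (324)⁴ / 1.86×10⁴ = 0.134.

A ≈ 0.87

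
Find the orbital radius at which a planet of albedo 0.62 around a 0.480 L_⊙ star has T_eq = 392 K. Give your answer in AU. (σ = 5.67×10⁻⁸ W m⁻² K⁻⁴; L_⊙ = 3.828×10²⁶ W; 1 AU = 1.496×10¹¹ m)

d ≈ 0.215 AU

L = 0.480 × 3.828×10²⁶ = 1.84×10²⁶ W.
From T_eq⁴ = L(1−A)/(16πσd²): d = √[L(1−A)/(16πσT_eq⁴)].
d = √[1.84×10²⁶ × 0.38 / (16π × 5.67×10⁻⁸ × (392)⁴)] = 3.22×10¹⁰ m = 0.215 AU.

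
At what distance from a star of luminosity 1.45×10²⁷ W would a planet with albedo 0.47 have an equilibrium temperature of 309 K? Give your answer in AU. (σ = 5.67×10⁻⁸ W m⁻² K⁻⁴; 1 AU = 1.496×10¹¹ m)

From T_eq⁴ = L(1−A)/(16πσd²): d = √[L(1−A)/(16πσT_eq⁴)].
d = √[1.45×10²⁷ × 0.53 / (16π × 5.67×10⁻⁸ × (309)⁴)] = 1.72×10¹¹ m = 1.15 AU.

d ≈ 1.15 AU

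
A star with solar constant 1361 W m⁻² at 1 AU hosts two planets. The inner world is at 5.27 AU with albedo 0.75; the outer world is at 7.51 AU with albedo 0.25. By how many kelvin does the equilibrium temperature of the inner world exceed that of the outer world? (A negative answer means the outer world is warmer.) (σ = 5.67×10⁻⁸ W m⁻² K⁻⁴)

ΔT ≈ -8.8 K

T_eq = [S₀(1−A)/(4σd²)]^(1/4), so T ∝ (1−A)^(1/4) / √d.
T₁ = [1361×0.25/(4×5.67×10⁻⁸×5.27²)]^(1/4) = 85.73 K.
T₂ = [1361×0.75/(4×5.67×10⁻⁸×7.51²)]^(1/4) = 94.51 K.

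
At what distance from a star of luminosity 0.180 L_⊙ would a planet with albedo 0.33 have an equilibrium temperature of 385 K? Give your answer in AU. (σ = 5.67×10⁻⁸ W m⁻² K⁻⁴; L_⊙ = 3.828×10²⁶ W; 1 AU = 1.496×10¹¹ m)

L = 0.180 × 3.828×10²⁶ = 6.89×10²⁵ W.
From T_eq⁴ = L(1−A)/(16πσd²): d = √[L(1−A)/(16πσT_eq⁴)].
d = √[6.89×10²⁵ × 0.67 / (16π × 5.67×10⁻⁸ × (385)⁴)] = 2.72×10¹⁰ m = 0.182 AU.

d ≈ 0.182 AU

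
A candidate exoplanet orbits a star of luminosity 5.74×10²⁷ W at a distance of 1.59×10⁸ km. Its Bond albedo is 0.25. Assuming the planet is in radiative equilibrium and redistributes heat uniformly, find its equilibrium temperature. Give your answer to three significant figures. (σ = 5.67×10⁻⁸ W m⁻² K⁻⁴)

d = 1.59×10⁸ km = 1.59×10¹¹ m.
Flux: S = L/(4πd²) = 5.74×10²⁷/(4π×(1.59×10¹¹)²) = 1.81×10⁴ W m⁻².
Energy balance: absorbed = emitted ⇒ πR²·S(1−A) = 4πR²·σT_eq⁴, so T_eq⁴ = S(1−A)/(4σ).
T_eq = [1.81×10⁴ × 0.75 / (4 × 5.67×10⁻⁸)]^(1/4) = (5.97×10¹⁰)^(1/4) = 494 K.

T_eq ≈ 494 K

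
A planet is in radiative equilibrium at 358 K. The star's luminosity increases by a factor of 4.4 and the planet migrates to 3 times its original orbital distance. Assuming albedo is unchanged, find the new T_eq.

T_eq ∝ L^(1/4) · d^(−1/2).
T′ = 358 × 4.4^(1/4) / 3^(1/2) = 299 K.

T_eq ≈ 299 K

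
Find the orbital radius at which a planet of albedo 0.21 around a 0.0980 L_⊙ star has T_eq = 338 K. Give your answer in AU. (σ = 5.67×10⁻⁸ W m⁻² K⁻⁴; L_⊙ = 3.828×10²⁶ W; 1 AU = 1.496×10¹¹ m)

d ≈ 0.189 AU

L = 0.0980 × 3.828×10²⁶ = 3.75×10²⁵ W.
From T_eq⁴ = L(1−A)/(16πσd²): d = √[L(1−A)/(16πσT_eq⁴)].
d = √[3.75×10²⁵ × 0.79 / (16π × 5.67×10⁻⁸ × (338)⁴)] = 2.82×10¹⁰ m = 0.189 AU.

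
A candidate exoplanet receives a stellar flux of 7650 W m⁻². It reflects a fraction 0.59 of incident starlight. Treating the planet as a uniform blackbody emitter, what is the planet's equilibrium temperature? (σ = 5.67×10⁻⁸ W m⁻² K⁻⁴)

Energy balance: absorbed = emitted ⇒ πR²·S(1−A) = 4πR²·σT_eq⁴, so T_eq⁴ = S(1−A)/(4σ).
T_eq = [7650 × 0.41 / (4 × 5.67×10⁻⁸)]^(1/4) = (1.38×10¹⁰)^(1/4) = 343 K.

T_eq ≈ 343 K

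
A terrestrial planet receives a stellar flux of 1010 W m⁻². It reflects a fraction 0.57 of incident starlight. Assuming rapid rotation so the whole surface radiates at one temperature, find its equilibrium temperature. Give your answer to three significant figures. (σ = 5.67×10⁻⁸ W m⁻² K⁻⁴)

T_eq ≈ 209 K

Energy balance: absorbed = emitted ⇒ πR²·S(1−A) = 4πR²·σT_eq⁴, so T_eq⁴ = S(1−A)/(4σ).
T_eq = [1010 × 0.43 / (4 × 5.67×10⁻⁸)]^(1/4) = (1.91×10⁹)^(1/4) = 209 K.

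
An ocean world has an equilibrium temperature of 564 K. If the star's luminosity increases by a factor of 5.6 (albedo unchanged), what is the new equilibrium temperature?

T_eq ∝ L^(1/4) · d^(−1/2).
T′ = 564 × 5.6^(1/4) = 868 K.

T_eq ≈ 868 K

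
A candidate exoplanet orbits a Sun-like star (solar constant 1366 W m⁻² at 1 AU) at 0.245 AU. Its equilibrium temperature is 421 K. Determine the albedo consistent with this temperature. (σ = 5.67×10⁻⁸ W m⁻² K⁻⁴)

Flux at 0.245 AU: S = 1366/0.245² = 2.28×10⁴ W m⁻².
From T_eq⁴ = S(1−A)/(4σ): 1−A = 4σT_eq⁴/S.
1−A = 4 × 5.67×10⁻⁸ × (421)⁴ / 2.28×10⁴ = 0.313.

A ≈ 0.69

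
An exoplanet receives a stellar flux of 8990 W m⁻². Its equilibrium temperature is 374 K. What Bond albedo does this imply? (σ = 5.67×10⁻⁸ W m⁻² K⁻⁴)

From T_eq⁴ = S(1−A)/(4σ): 1−A = 4σT_eq⁴/S.
1−A = 4 × 5.67×10⁻⁸ × (374)⁴ / 8990 = 0.494.

A ≈ 0.51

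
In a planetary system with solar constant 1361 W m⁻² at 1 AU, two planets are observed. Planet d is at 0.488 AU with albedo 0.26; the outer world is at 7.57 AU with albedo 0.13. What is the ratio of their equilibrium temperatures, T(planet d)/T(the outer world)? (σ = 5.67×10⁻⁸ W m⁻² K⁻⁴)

T_eq = [S₀(1−A)/(4σd²)]^(1/4), so T ∝ (1−A)^(1/4) / √d.
T₁ = [1361×0.74/(4×5.67×10⁻⁸×0.488²)]^(1/4) = 369.53 K.
T₂ = [1361×0.87/(4×5.67×10⁻⁸×7.57²)]^(1/4) = 97.70 K.

T₁/T₂ ≈ 3.782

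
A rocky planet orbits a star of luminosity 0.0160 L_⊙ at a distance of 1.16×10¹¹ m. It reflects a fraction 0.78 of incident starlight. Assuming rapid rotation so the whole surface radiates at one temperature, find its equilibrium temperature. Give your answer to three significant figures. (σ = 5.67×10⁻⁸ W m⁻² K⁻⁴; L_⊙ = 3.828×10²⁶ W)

L = 0.0160 × 3.828×10²⁶ = 6.12×10²⁴ W.
Flux: S = L/(4πd²) = 6.12×10²⁴/(4π×(1.16×10¹¹)²) = 36.2 W m⁻².
Energy balance: absorbed = emitted ⇒ πR²·S(1−A) = 4πR²·σT_eq⁴, so T_eq⁴ = S(1−A)/(4σ).
T_eq = [36.2 × 0.22 / (4 × 5.67×10⁻⁸)]^(1/4) = (3.51×10⁷)^(1/4) = 77.0 K.

T_eq ≈ 77.0 K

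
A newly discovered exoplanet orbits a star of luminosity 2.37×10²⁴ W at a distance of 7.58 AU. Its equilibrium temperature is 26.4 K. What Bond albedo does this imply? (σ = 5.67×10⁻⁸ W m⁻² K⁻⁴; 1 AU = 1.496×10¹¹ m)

A ≈ 0.25

d = 7.58 AU = 1.13×10¹² m.
Flux: S = L/(4πd²) = 2.37×10²⁴/(4π×(1.13×10¹²)²) = 0.147 W m⁻².
From T_eq⁴ = S(1−A)/(4σ): 1−A = 4σT_eq⁴/S.
1−A = 4 × 5.67×10⁻⁸ × (26.4)⁴ / 0.147 = 0.751.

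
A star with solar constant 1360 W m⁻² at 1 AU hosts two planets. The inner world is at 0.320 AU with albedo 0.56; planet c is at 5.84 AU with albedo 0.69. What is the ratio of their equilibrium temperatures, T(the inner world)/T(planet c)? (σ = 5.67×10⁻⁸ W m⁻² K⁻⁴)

T_eq = [S₀(1−A)/(4σd²)]^(1/4), so T ∝ (1−A)^(1/4) / √d.
T₁ = [1360×0.44/(4×5.67×10⁻⁸×0.320²)]^(1/4) = 400.65 K.
T₂ = [1360×0.31/(4×5.67×10⁻⁸×5.84²)]^(1/4) = 85.92 K.

T₁/T₂ ≈ 4.663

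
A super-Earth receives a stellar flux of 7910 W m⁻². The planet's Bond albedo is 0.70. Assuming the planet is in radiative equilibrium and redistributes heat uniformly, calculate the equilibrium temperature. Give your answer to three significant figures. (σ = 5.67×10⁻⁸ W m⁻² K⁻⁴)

T_eq ≈ 320 K

Energy balance: absorbed = emitted ⇒ πR²·S(1−A) = 4πR²·σT_eq⁴, so T_eq⁴ = S(1−A)/(4σ).
T_eq = [7910 × 0.30 / (4 × 5.67×10⁻⁸)]^(1/4) = (1.05×10¹⁰)^(1/4) = 320 K.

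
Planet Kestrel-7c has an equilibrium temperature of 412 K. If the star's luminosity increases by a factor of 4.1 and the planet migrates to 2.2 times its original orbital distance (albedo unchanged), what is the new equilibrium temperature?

T_eq ≈ 395 K

T_eq ∝ L^(1/4) · d^(−1/2).
T′ = 412 × 4.1^(1/4) / 2.2^(1/2) = 395 K.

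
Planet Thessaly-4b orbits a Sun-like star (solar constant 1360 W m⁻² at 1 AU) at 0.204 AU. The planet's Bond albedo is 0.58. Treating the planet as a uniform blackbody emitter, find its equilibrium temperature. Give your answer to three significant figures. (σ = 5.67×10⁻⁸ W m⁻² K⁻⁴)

T_eq ≈ 496 K

Flux at 0.204 AU: S = 1360/0.204² = 3.27×10⁴ W m⁻².
Energy balance: absorbed = emitted ⇒ πR²·S(1−A) = 4πR²·σT_eq⁴, so T_eq⁴ = S(1−A)/(4σ).
T_eq = [3.27×10⁴ × 0.42 / (4 × 5.67×10⁻⁸)]^(1/4) = (6.05×10¹⁰)^(1/4) = 496 K.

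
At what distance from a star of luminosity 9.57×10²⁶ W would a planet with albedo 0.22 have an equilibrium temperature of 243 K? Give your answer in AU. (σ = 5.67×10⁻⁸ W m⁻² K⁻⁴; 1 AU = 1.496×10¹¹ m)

From T_eq⁴ = L(1−A)/(16πσd²): d = √[L(1−A)/(16πσT_eq⁴)].
d = √[9.57×10²⁶ × 0.78 / (16π × 5.67×10⁻⁸ × (243)⁴)] = 2.74×10¹¹ m = 1.83 AU.

d ≈ 1.83 AU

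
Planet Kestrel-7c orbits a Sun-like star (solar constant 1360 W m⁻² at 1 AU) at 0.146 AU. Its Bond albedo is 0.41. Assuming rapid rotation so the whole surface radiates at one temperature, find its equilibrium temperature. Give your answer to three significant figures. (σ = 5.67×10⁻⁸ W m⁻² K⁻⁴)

Flux at 0.146 AU: S = 1360/0.146² = 6.38×10⁴ W m⁻².
Energy balance: absorbed = emitted ⇒ πR²·S(1−A) = 4πR²·σT_eq⁴, so T_eq⁴ = S(1−A)/(4σ).
T_eq = [6.38×10⁴ × 0.59 / (4 × 5.67×10⁻⁸)]^(1/4) = (1.66×10¹¹)^(1/4) = 638 K.

T_eq ≈ 638 K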